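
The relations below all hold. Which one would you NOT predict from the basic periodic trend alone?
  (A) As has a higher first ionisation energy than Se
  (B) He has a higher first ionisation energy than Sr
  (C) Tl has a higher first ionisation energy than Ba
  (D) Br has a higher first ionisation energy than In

The general trend: first ionisation energy increases across a period and decreases down a group.
(A) As (period 4, group 15) vs Se (period 4, group 16): the stated order contradicts the simple trend.
(B) He (period 1, group 18) vs Sr (period 5, group 2): the stated order agrees with the simple trend.
(C) Tl (period 6, group 13) vs Ba (period 6, group 2): the stated order agrees with the simple trend.
(D) Br (period 4, group 17) vs In (period 5, group 13): the stated order agrees with the simple trend.
The exception is (A): Se (4p⁴) ionizes more easily than half-filled As (4p³).

(A)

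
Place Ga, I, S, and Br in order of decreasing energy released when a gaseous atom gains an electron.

Br > I > S > Ga

EA tends to increase across a period and decrease down a group, though the pattern is less regular than for IE or radius.
Neither a single period nor a single group — weigh both effects.
S > Ga: relative to Ga, both the across-period and down-group shifts push S's electron affinity up.
I > S: period and group pull opposite ways; the across-period shift dominates (295 vs 200 kJ/mol).
Br > I: Br sits above I in group 17, so the down-group effect alone puts Br higher.
Tabulated electron affinity (kJ/mol): S 200, Ga 29, Br 325, I 295.
So from highest to lowest: Br > I > S > Ga.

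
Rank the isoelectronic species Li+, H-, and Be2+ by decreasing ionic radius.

H- > Li+ > Be2+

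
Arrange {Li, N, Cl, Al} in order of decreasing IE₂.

Li > N > Cl > Al

After 1 electron has been removed, what remains? Li⁺ is the bare [He] core; N⁺ still has 4 valence electrons; Cl⁺ still has 6 valence electrons; Al⁺ still has 2 valence electrons.
Pulling an electron out of a noble-gas core costs far more than removing a remaining valence electron, so Li sits at the high end of IE_2.
Valence configurations: N⁺ [He]2s²2p², Cl⁺ [Ne]3s²3p⁴, Al⁺ [Ne]3s².
The numbers (kJ/mol): Li 7298, N 2856, Cl 2298, Al 1817.
Putting it together, IE_2: Al < Cl < N < Li.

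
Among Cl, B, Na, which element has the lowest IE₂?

Cl

Consider each +1 ion: Cl⁺ still has 6 valence electrons; B⁺ still has 2 valence electrons; Na⁺ is the bare [Ne] core.
Pulling an electron out of a noble-gas core costs far more than removing a remaining valence electron, so Na sits at the high end of IE_2.
Valence configurations: Cl⁺ [Ne]3s²3p⁴, B⁺ [He]2s².
Tabulated IE_2 (kJ/mol): Cl 2298, B 2427, Na 4562.
Overall IE_2 order: Cl < B < Na.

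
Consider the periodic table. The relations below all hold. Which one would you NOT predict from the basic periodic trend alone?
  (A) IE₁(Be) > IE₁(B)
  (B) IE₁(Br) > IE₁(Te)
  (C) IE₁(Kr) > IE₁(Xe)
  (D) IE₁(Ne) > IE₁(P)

The general trend: first ionisation energy increases across a period and decreases down a group.
(A) Be (period 2, group 2) vs B (period 2, group 13): the stated order contradicts the simple trend.
(B) Br (period 4, group 17) vs Te (period 5, group 16): the stated order agrees with the simple trend.
(C) Kr (period 4, group 18) vs Xe (period 5, group 18): the stated order agrees with the simple trend.
(D) Ne (period 2, group 18) vs P (period 3, group 15): the stated order agrees with the simple trend.
The exception is (A): removing B's lone 2p electron is easier than breaking Be's filled 2s².

(A)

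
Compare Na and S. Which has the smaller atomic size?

S

Atomic radius shrinks across a period as nuclear charge pulls the same shell inward, and grows down a group as new shells are added.
All lie in period 3, so atomic radius increases right to left.
So S has the smaller atomic size (S < Na).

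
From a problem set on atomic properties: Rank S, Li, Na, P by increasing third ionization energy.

P < S < Na < Li

IE_3 is the cost of taking one more electron from the +2 cation: S²⁺ still has 4 valence electrons; Li²⁺ is already 1 electron into the core; Na²⁺ is already 1 electron into the core; P²⁺ still has 3 valence electrons.
Core electrons are held far more tightly than valence electrons, so Na and Li top the IE_3 order.
Valence configurations: S²⁺ [Ne]3s²3p², P²⁺ [Ne]3s²3p¹.
Tabulated IE_3 (kJ/mol): S 3357, Li 11815, Na 6910, P 2914.
Hence IE_3: P < S < Na < Li.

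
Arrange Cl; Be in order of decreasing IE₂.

The second ionization energy removes an electron from the +1 ion. For each element: Cl⁺ still has 6 valence electrons; Be⁺ still has 1 valence electron.
All are still removing valence electrons, so compare the +1 ions as you would atoms: IE_2 generally rises across a period (higher Z_eff) and falls down a group (larger shell), subject to the usual subshell exceptions.
Valence configurations: Cl⁺ [Ne]3s²3p⁴, Be⁺ [He]2s¹.
Tabulated IE_2 (kJ/mol): Cl 2298, Be 1757.
So the second ionization energies run Be < Cl.

Cl, Be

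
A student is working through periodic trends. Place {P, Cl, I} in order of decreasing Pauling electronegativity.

Cl > I > P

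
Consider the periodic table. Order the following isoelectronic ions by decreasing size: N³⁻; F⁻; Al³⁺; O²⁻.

N³⁻ > O²⁻ > F⁻ > Al³⁺

All of these have 10 electrons, so size is governed by nuclear charge alone: the more protons, the stronger the pull on the same electron cloud, and the smaller the ion.
Nuclear charges: Al³⁺ (Z=13), F⁻ (Z=9), O²⁻ (Z=8), N³⁻ (Z=7).
Largest to smallest: N³⁻ > O²⁻ > F⁻ > Al³⁺.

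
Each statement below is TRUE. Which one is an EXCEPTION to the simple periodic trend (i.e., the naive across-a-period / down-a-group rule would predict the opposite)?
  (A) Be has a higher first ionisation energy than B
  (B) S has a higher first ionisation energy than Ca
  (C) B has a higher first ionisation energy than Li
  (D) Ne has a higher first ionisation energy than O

The general trend: first ionisation energy increases across a period and decreases down a group.
(A) Be (period 2, group 2) vs B (period 2, group 13): the stated order contradicts the simple trend.
(B) S (period 3, group 16) vs Ca (period 4, group 2): the stated order agrees with the simple trend.
(C) B (period 2, group 13) vs Li (period 2, group 1): the stated order agrees with the simple trend.
(D) Ne (period 2, group 18) vs O (period 2, group 16): the stated order agrees with the simple trend.
The exception is (A): removing B's lone 2p electron is easier than breaking Be's filled 2s².

(A)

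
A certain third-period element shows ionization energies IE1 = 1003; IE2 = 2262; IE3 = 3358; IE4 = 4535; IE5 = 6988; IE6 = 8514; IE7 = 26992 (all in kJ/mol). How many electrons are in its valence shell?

Look for the largest jump between consecutive ionization energies: IE7/IE6 ≈ 3.2, far larger than any earlier ratio.
That jump marks the point where a core electron is being removed. So the atom has 6 valence electrons.

6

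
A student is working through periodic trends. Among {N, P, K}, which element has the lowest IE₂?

P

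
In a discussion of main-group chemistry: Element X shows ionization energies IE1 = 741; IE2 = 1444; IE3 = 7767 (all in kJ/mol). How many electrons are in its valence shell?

2

Look for the largest jump between consecutive ionization energies: IE3/IE2 ≈ 5.4, far larger than any earlier ratio.
That jump marks the point where a core electron is being removed. So the atom has 2 valence electrons.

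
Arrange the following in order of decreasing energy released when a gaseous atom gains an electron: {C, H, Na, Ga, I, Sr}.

I, C, H, Na, Ga, Sr

H is in period 1, group 1; C is in period 2, group 14; Na is in period 3, group 1; Ga is in period 4, group 13; Sr is in period 5, group 2; I is in period 5, group 17.
Electron affinity generally becomes more exothermic across a period toward the halogens and less exothermic down a group.
Here both period and group differ, so the two effects have to be weighed against each other.
Ga > Sr: relative to Sr, both the across-period and down-group shifts push Ga's electron affinity up.
Na > Ga: the two effects oppose for this pair; the down-group effect wins (53 vs 29 kJ/mol).
H > Na: they share group 1; the group trend gives H the larger value.
C > H: the two effects oppose for this pair; the across-period effect wins (122 vs 73 kJ/mol).
I > C: period and group pull opposite ways; the across-period shift dominates (295 vs 122 kJ/mol).
Tabulated electron affinity (kJ/mol): H 73, C 122, Na 53, Ga 29, Sr 5, I 295.
So from highest to lowest: I > C > H > Na > Ga > Sr.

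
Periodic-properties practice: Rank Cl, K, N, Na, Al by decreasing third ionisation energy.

Consider each +2 ion: Cl²⁺ still has 5 valence electrons; K²⁺ is already 1 electron into the core; N²⁺ still has 3 valence electrons; Na²⁺ is already 1 electron into the core; Al²⁺ still has 1 valence electron.
Usually core removal costs more than valence removal, but here the competition is close: a tightly held n=2 valence electron can cost more to remove than an n=3 core electron, so the actual values have to decide it.
Valence configurations: Cl²⁺ [Ne]3s²3p³, N²⁺ [He]2s²2p¹, Al²⁺ [Ne]3s¹.
Approximate IE_3 values (kJ/mol): Cl 3822, K 4420, N 4578, Na 6910, Al 2745.
Overall IE_3 order: Al < Cl < K < N < Na.

Na, N, K, Cl, Al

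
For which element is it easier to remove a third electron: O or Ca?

Ca

The third ionization energy removes an electron from the +2 ion. For each element: O²⁺ still has 4 valence electrons; Ca²⁺ is the bare [Ar] core.
Usually core removal costs more than valence removal, but here the competition is close: a tightly held n=2 valence electron can cost more to remove than an n=3 core electron, so the actual values have to decide it.
Approximate IE_3 values (kJ/mol): O 5300, Ca 4912.
Overall IE_3 order: Ca < O.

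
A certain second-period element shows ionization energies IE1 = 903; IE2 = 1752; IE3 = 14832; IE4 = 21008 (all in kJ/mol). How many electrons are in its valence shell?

Look for the largest jump between consecutive ionization energies: IE3/IE2 ≈ 8.5, far larger than any earlier ratio.
That jump marks the point where a core electron is being removed. So the atom has 2 valence electrons.

2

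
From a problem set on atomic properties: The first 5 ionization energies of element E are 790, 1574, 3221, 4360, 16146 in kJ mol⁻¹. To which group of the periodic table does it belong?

Group 14

Look for the largest jump between consecutive ionization energies: IE5/IE4 ≈ 3.7, far larger than any earlier ratio.
That jump marks the point where a core electron is being removed. So the atom has 4 valence electrons.
A main-group element with 4 valence electrons is in group 14.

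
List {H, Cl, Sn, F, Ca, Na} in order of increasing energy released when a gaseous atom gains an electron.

Electron affinity generally becomes more exothermic across a period toward the halogens and less exothermic down a group.
Here both period and group differ, so the two effects have to be weighed against each other.
Na > Ca: the two effects oppose for this pair; the down-group effect wins (53 vs 2 kJ/mol).
H > Na: they share group 1; the group trend gives H the larger value.
Sn > H: period and group pull opposite ways; the across-period shift dominates (107 vs 73 kJ/mol).
F > Sn: both effects reinforce here, so F is clearly the higher of the two.
Cl > F: this pair runs against the simple trend — see the exception note.
Note the exception: Cl has a higher electron affinity than F, contrary to the simple trend — F's small 2p subshell makes the incoming electron feel strong e⁻–e⁻ repulsion, so Cl actually releases more energy on gaining an electron.
For reference (kJ/mol): H 73, F 328, Na 53, Cl 349, Ca 2, Sn 107.
So from lowest to highest: Ca < Na < H < Sn < F < Cl.

Ca < Na < H < Sn < F < Cl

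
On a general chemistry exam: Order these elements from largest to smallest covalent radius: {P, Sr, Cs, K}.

P is in period 3, group 15; K is in period 4, group 1; Sr is in period 5, group 2; Cs is in period 6, group 1.
Radius decreases left→right (rising Z_eff, same n) and increases top→bottom (higher n).
These span different periods and groups, so the two trends combine.
Sr > P: relative to P, both the across-period and down-group shifts push Sr's atomic radius up.
K > Sr: the two effects oppose for this pair; the across-period effect wins (196 vs 185 pm).
Cs > K: they share group 1; the group trend gives Cs the larger value.
For reference (pm): P 111, K 196, Sr 185, Cs 232.
So from largest to smallest: Cs > K > Sr > P.

Cs > K > Sr > P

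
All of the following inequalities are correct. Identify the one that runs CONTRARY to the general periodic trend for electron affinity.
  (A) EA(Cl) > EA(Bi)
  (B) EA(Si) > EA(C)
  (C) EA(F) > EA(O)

(B)

The general trend: electron affinity increases across a period and decreases down a group.
(A) Cl (period 3, group 17) vs Bi (period 6, group 15): the stated order agrees with the simple trend.
(B) Si (period 3, group 14) vs C (period 2, group 14): the stated order contradicts the simple trend.
(C) F (period 2, group 17) vs O (period 2, group 16): the stated order agrees with the simple trend.
The exception is (B): Si's larger, more diffuse 3p orbitals accept an added electron slightly more readily than C's compact 2p.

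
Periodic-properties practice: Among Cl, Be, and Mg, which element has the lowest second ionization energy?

Mg

Consider each +1 ion: Cl⁺ still has 6 valence electrons; Be⁺ still has 1 valence electron; Mg⁺ still has 1 valence electron.
All are still removing valence electrons, so compare the +1 ions as you would atoms: IE_2 generally rises across a period (higher Z_eff) and falls down a group (larger shell), subject to the usual subshell exceptions.
Valence configurations: Cl⁺ [Ne]3s²3p⁴, Be⁺ [He]2s¹, Mg⁺ [Ne]3s¹.
The numbers (kJ/mol): Cl 2298, Be 1757, Mg 1451.
Putting it together, IE_2: Mg < Be < Cl.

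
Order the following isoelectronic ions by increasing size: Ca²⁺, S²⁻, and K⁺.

All of these have 18 electrons, so size is governed by nuclear charge alone: the more protons, the stronger the pull on the same electron cloud, and the smaller the ion.
Nuclear charges: Ca²⁺ (Z=20), K⁺ (Z=19), S²⁻ (Z=16).
Smallest to largest: Ca²⁺ < K⁺ < S²⁻.

Ca²⁺, K⁺, S²⁻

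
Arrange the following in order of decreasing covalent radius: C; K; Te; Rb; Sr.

C is in period 2, group 14; K is in period 4, group 1; Rb is in period 5, group 1; Sr is in period 5, group 2; Te is in period 5, group 16.
Moving right in a period, electrons are added to the same shell under a stronger nuclear pull, so atoms get smaller; moving down, a new shell is opened and atoms get larger.
Neither a single period nor a single group — weigh both effects.
Te > C: period and group pull opposite ways; the down-group shift dominates (136 vs 75 pm).
Sr > Te: Sr lies to the left of Te in period 5, so the across-period effect alone puts Sr larger.
K > Sr: the two effects oppose for this pair; the across-period effect wins (196 vs 185 pm).
Rb > K: Rb sits below K in group 1, so the down-group effect alone puts Rb larger.
Tabulated atomic radius (pm): C 75, K 196, Rb 210, Sr 185, Te 136.
So from largest to smallest: Rb > K > Sr > Te > C.

Rb > K > Sr > Te > C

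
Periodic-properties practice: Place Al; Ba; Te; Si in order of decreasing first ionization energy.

Te > Si > Al > Ba

IE₁ increases left→right with effective nuclear charge and decreases top→bottom as the valence shell moves farther out.
These span different periods and groups, so the two trends combine.
Al > Ba: both effects reinforce here, so Al is clearly the higher of the two.
Si > Al: both are in period 3; the period trend gives Si the larger value.
Te > Si: period and group pull opposite ways; the across-period shift dominates (869 vs 786 kJ/mol).
For reference (kJ/mol): Al 578, Si 786, Te 869, Ba 503.
So from highest to lowest: Te > Si > Al > Ba.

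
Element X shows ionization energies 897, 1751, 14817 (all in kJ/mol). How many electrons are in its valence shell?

2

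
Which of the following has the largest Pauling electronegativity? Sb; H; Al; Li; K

H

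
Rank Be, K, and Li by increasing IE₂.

Consider each +1 ion: Be⁺ still has 1 valence electron; K⁺ is the bare [Ar] core; Li⁺ is the bare [He] core.
Pulling an electron out of a noble-gas core costs far more than removing a remaining valence electron, so K and Li sit at the high end of IE_2.
Approximate IE_2 values (kJ/mol): Be 1757, K 3052, Li 7298.
So the second ionization energies run Be < K < Li.

Be, K, Li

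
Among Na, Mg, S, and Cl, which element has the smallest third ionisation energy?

S

IE_3 is the cost of taking one more electron from the +2 cation: Na²⁺ is already 1 electron into the core; Mg²⁺ is the bare [Ne] core; S²⁺ still has 4 valence electrons; Cl²⁺ still has 5 valence electrons.
Core electrons are held far more tightly than valence electrons, so Na and Mg top the IE_3 order.
Valence configurations: S²⁺ [Ne]3s²3p², Cl²⁺ [Ne]3s²3p³.
Tabulated IE_3 (kJ/mol): Na 6910, Mg 7733, S 3357, Cl 3822.
So the third ionization energies run S < Cl < Na < Mg.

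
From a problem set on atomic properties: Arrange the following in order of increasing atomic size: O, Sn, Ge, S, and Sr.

O is in period 2, group 16; S is in period 3, group 16; Ge is in period 4, group 14; Sr is in period 5, group 2; Sn is in period 5, group 14.
Moving right in a period, electrons are added to the same shell under a stronger nuclear pull, so atoms get smaller; moving down, a new shell is opened and atoms get larger.
Here both period and group differ, so the two effects have to be weighed against each other.
S > O: they share group 16; the group trend gives S the larger value.
Ge > S: relative to S, both the across-period and down-group shifts push Ge's atomic radius up.
Sn > Ge: Sn sits below Ge in group 14, so the down-group effect alone puts Sn larger.
Sr > Sn: Sr lies to the left of Sn in period 5, so the across-period effect alone puts Sr larger.
Tabulated atomic radius (pm): O 63, S 103, Ge 121, Sr 185, Sn 140.
So from smallest to largest: O < S < Ge < Sn < Sr.

O < S < Ge < Sn < Sr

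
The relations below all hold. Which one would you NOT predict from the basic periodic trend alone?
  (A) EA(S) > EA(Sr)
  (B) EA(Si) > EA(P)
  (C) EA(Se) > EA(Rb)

(B)

The general trend: electron affinity increases across a period and decreases down a group.
(A) S (period 3, group 16) vs Sr (period 5, group 2): the stated order agrees with the simple trend.
(B) Si (period 3, group 14) vs P (period 3, group 15): the stated order contradicts the simple trend.
(C) Se (period 4, group 16) vs Rb (period 5, group 1): the stated order agrees with the simple trend.
The exception is (B): adding an electron to P's half-filled 3p³ is unfavourable, so Si (3p²) has the more exothermic EA.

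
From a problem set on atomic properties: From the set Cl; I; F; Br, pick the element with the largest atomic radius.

I

Moving right in a period, electrons are added to the same shell under a stronger nuclear pull, so atoms get smaller; moving down, a new shell is opened and atoms get larger.
All are in group 17, so atomic radius increases down the group.
The largest atomic radius among these belongs to I.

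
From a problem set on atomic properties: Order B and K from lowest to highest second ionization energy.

IE_2 is the cost of taking one more electron from the +1 cation: B⁺ still has 2 valence electrons; K⁺ is the bare [Ar] core.
Breaking into a closed-shell core is much more expensive than removing a leftover valence electron — K has the largest IE_2 here.
Approximate IE_2 values (kJ/mol): B 2427, K 3052.
So the second ionization energies run B < K.

B, K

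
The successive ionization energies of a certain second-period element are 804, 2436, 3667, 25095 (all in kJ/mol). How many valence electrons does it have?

3

Look for the largest jump between consecutive ionization energies: IE4/IE3 ≈ 6.8, far larger than any earlier ratio.
That jump marks the point where a core electron is being removed. So the atom has 3 valence electrons.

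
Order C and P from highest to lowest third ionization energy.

The third ionization energy removes an electron from the +2 ion. For each element: C²⁺ still has 2 valence electrons; P²⁺ still has 3 valence electrons.
All are still removing valence electrons, so compare the +2 ions as you would atoms: IE_3 generally rises across a period (higher Z_eff) and falls down a group (larger shell), subject to the usual subshell exceptions.
Valence configurations: C²⁺ [He]2s², P²⁺ [Ne]3s²3p¹.
Tabulated IE_3 (kJ/mol): C 4620, P 2914.
Putting it together, IE_3: P < C.

C > P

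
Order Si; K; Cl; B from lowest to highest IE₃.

Si < B < Cl < K

IE_3 is the cost of taking one more electron from the +2 cation: Si²⁺ still has 2 valence electrons; K²⁺ is already 1 electron into the core; Cl²⁺ still has 5 valence electrons; B²⁺ still has 1 valence electron.
Pulling an electron out of a noble-gas core costs far more than removing a remaining valence electron, so K sits at the high end of IE_3.
Valence configurations: Si²⁺ [Ne]3s², Cl²⁺ [Ne]3s²3p³, B²⁺ [He]2s¹.
Approximate IE_3 values (kJ/mol): Si 3232, K 4420, Cl 3822, B 3660.
Hence IE_3: Si < B < Cl < K.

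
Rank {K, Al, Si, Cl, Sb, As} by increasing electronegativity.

Electronegativity increases across a period and decreases down a group, tracking effective nuclear charge and atomic size.
Neither a single period nor a single group — weigh both effects.
Al > K: both effects reinforce here, so Al is clearly the higher of the two.
Si > Al: both are in period 3; the period trend gives Si the larger value.
Sb > Si: the two effects oppose for this pair; the across-period effect wins (2.05 vs 1.90).
As > Sb: As sits above Sb in group 15, so the down-group effect alone puts As higher.
Cl > As: relative to As, both the across-period and down-group shifts push Cl's electronegativity up.
For reference (Pauling): Al 1.61, Si 1.90, Cl 3.16, K 0.82, As 2.18, Sb 2.05.
So from lowest to highest: K < Al < Si < Sb < As < Cl.

K < Al < Si < Sb < As < Cl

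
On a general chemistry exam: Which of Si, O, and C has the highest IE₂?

O

After 1 electron has been removed, what remains? Si⁺ still has 3 valence electrons; O⁺ still has 5 valence electrons; C⁺ still has 3 valence electrons.
All are still removing valence electrons, so compare the +1 ions as you would atoms: IE_2 generally rises across a period (higher Z_eff) and falls down a group (larger shell), subject to the usual subshell exceptions.
Valence configurations: Si⁺ [Ne]3s²3p¹, O⁺ [He]2s²2p³, C⁺ [He]2s²2p¹.
Approximate IE_2 values (kJ/mol): Si 1577, O 3388, C 2353.
So the second ionization energies run Si < C < O.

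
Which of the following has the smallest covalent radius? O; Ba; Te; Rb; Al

O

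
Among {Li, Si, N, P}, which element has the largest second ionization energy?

Li

After 1 electron has been removed, what remains? Li⁺ is the bare [He] core; Si⁺ still has 3 valence electrons; N⁺ still has 4 valence electrons; P⁺ still has 4 valence electrons.
Core electrons are held far more tightly than valence electrons, so Li tops the IE_2 order.
Valence configurations: Si⁺ [Ne]3s²3p¹, N⁺ [He]2s²2p², P⁺ [Ne]3s²3p².
The numbers (kJ/mol): Li 7298, Si 1577, N 2856, P 1907.
Putting it together, IE_2: Si < P < N < Li.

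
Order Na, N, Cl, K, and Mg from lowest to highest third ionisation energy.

After 2 electrons have been removed, what remains? Na²⁺ is already 1 electron into the core; N²⁺ still has 3 valence electrons; Cl²⁺ still has 5 valence electrons; K²⁺ is already 1 electron into the core; Mg²⁺ is the bare [Ne] core.
Usually core removal costs more than valence removal, but here the competition is close: a tightly held n=2 valence electron can cost more to remove than an n=3 core electron, so the actual values have to decide it.
Valence configurations: N²⁺ [He]2s²2p¹, Cl²⁺ [Ne]3s²3p³.
The numbers (kJ/mol): Na 6910, N 4578, Cl 3822, K 4420, Mg 7733.
Hence IE_3: Cl < K < N < Na < Mg.

Cl, K, N, Na, Mg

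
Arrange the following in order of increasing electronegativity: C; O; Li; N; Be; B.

Li, Be, B, C, N, O

Li is in period 2, group 1; Be is in period 2, group 2; B is in period 2, group 13; C is in period 2, group 14; N is in period 2, group 15; O is in period 2, group 16.
Smaller atoms with higher effective nuclear charge are more electronegative.
All lie in period 2, so electronegativity increases left to right.
So from lowest to highest: Li < Be < B < C < N < O.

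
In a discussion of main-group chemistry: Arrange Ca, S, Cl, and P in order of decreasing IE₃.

The third ionization energy removes an electron from the +2 ion. For each element: Ca²⁺ is the bare [Ar] core; S²⁺ still has 4 valence electrons; Cl²⁺ still has 5 valence electrons; P²⁺ still has 3 valence electrons.
Pulling an electron out of a noble-gas core costs far more than removing a remaining valence electron, so Ca sits at the high end of IE_3.
Valence configurations: S²⁺ [Ne]3s²3p², Cl²⁺ [Ne]3s²3p³, P²⁺ [Ne]3s²3p¹.
The numbers (kJ/mol): Ca 4912, S 3357, Cl 3822, P 2914.
Hence IE_3: P < S < Cl < Ca.

Ca > Cl > S > P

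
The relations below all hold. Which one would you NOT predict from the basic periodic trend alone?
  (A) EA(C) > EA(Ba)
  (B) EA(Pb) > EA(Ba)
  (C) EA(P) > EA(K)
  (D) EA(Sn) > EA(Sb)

The general trend: electron affinity increases across a period and decreases down a group.
(A) C (period 2, group 14) vs Ba (period 6, group 2): the stated order agrees with the simple trend.
(B) Pb (period 6, group 14) vs Ba (period 6, group 2): the stated order agrees with the simple trend.
(C) P (period 3, group 15) vs K (period 4, group 1): the stated order agrees with the simple trend.
(D) Sn (period 5, group 14) vs Sb (period 5, group 15): the stated order contradicts the simple trend.
The exception is (D): adding an electron to Sb's half-filled 5p³ is unfavourable, so Sn has the more exothermic EA.

(D)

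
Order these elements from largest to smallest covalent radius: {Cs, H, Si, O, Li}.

Cs > Li > Si > O > H

Radius decreases left→right (rising Z_eff, same n) and increases top→bottom (higher n).
These span different periods and groups, so the two trends combine.
O > H: period and group pull opposite ways; the down-group shift dominates (63 vs 32 pm).
Si > O: relative to O, both the across-period and down-group shifts push Si's atomic radius up.
Li > Si: period and group pull opposite ways; the across-period shift dominates (133 vs 116 pm).
Cs > Li: Cs sits below Li in group 1, so the down-group effect alone puts Cs larger.
Approximate values (pm): H 32, Li 133, O 63, Si 116, Cs 232.
So from largest to smallest: Cs > Li > Si > O > H.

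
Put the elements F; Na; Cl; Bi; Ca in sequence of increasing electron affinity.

F is in period 2, group 17; Na is in period 3, group 1; Cl is in period 3, group 17; Ca is in period 4, group 2; Bi is in period 6, group 15.
Electron affinity generally becomes more exothermic across a period toward the halogens and less exothermic down a group.
Here both period and group differ, so the two effects have to be weighed against each other.
Na > Ca: period and group pull opposite ways; the down-group shift dominates (53 vs 2 kJ/mol).
Bi > Na: the two effects oppose for this pair; the across-period effect wins (91 vs 53 kJ/mol).
F > Bi: both effects reinforce here, so F is clearly the higher of the two.
Cl > F: this pair runs against the simple trend — see the exception note.
Note the exception: Cl has a higher electron affinity than F, contrary to the simple trend — F's small 2p subshell makes the incoming electron feel strong e⁻–e⁻ repulsion, so Cl actually releases more energy on gaining an electron.
Tabulated electron affinity (kJ/mol): F 328, Na 53, Cl 349, Ca 2, Bi 91.
So from lowest to highest: Ca < Na < Bi < F < Cl.

Ca, Na, Bi, F, Cl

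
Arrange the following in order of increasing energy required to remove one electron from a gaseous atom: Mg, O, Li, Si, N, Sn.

Li < Sn < Mg < Si < O < N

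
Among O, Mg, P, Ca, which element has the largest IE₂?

O

Consider each +1 ion: O⁺ still has 5 valence electrons; Mg⁺ still has 1 valence electron; P⁺ still has 4 valence electrons; Ca⁺ still has 1 valence electron.
All are still removing valence electrons, so compare the +1 ions as you would atoms: IE_2 generally rises across a period (higher Z_eff) and falls down a group (larger shell), subject to the usual subshell exceptions.
Valence configurations: O⁺ [He]2s²2p³, Mg⁺ [Ne]3s¹, P⁺ [Ne]3s²3p², Ca⁺ [Ar]4s¹.
Approximate IE_2 values (kJ/mol): O 3388, Mg 1451, P 1907, Ca 1145.
Hence IE_2: Ca < Mg < P < O.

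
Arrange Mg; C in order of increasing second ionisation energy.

Mg, C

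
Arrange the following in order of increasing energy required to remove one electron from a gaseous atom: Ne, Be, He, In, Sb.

First ionization energy rises across a period (greater Z_eff holds electrons more tightly) and falls down a group (valence electrons are farther from the nucleus).
Neither a single period nor a single group — weigh both effects.
Sb > In: both are in period 5; the period trend gives Sb the larger value.
Be > Sb: the two effects oppose for this pair; the down-group effect wins (900 vs 831 kJ/mol).
Ne > Be: Ne lies to the right of Be in period 2, so the across-period effect alone puts Ne higher.
He > Ne: He sits above Ne in group 18, so the down-group effect alone puts He higher.
Approximate values (kJ/mol): He 2372, Be 900, Ne 2081, In 558, Sb 831.
So from lowest to highest: In < Sb < Be < Ne < He.

In < Sb < Be < Ne < He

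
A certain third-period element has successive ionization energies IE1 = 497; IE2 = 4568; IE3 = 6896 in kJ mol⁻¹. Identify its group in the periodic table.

Group 1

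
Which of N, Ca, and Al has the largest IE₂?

The second ionization energy removes an electron from the +1 ion. For each element: N⁺ still has 4 valence electrons; Ca⁺ still has 1 valence electron; Al⁺ still has 2 valence electrons.
All are still removing valence electrons, so compare the +1 ions as you would atoms: IE_2 generally rises across a period (higher Z_eff) and falls down a group (larger shell), subject to the usual subshell exceptions.
Valence configurations: N⁺ [He]2s²2p², Ca⁺ [Ar]4s¹, Al⁺ [Ne]3s².
The numbers (kJ/mol): N 2856, Ca 1145, Al 1817.
Overall IE_2 order: Ca < Al < N.

N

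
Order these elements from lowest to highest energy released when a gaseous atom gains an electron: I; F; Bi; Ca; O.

O is in period 2, group 16; F is in period 2, group 17; Ca is in period 4, group 2; I is in period 5, group 17; Bi is in period 6, group 15.
Atoms with high Z_eff and room in the valence shell (especially the halogens) have the most exothermic electron affinities.
These span different periods and groups, so the two trends combine.
Bi > Ca: period and group pull opposite ways; the across-period shift dominates (91 vs 2 kJ/mol).
O > Bi: relative to Bi, both the across-period and down-group shifts push O's electron affinity up.
I > O: period and group pull opposite ways; the across-period shift dominates (295 vs 141 kJ/mol).
F > I: F sits above I in group 17, so the down-group effect alone puts F higher.
Approximate values (kJ/mol): O 141, F 328, Ca 2, I 295, Bi 91.
So from lowest to highest: Ca < Bi < O < I < F.

Ca, Bi, O, I, F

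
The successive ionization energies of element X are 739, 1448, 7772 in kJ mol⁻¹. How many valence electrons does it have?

Look for the largest jump between consecutive ionization energies: IE3/IE2 ≈ 5.4, far larger than any earlier ratio.
That jump marks the point where a core electron is being removed. So the atom has 2 valence electrons.

2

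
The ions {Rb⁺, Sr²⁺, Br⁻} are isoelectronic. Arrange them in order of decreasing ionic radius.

Br⁻, Rb⁺, Sr²⁺

All of these have 36 electrons, so size is governed by nuclear charge alone: the more protons, the stronger the pull on the same electron cloud, and the smaller the ion.
Nuclear charges: Sr²⁺ (Z=38), Rb⁺ (Z=37), Br⁻ (Z=35).
Largest to smallest: Br⁻ > Rb⁺ > Sr²⁺.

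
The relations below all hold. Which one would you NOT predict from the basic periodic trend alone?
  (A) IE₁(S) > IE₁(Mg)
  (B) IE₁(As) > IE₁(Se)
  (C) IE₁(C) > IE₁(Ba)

(B)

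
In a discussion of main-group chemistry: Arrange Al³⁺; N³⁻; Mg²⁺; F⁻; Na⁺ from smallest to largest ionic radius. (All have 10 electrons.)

Al³⁺ < Mg²⁺ < Na⁺ < F⁻ < N³⁻

All of these have 10 electrons, so size is governed by nuclear charge alone: the more protons, the stronger the pull on the same electron cloud, and the smaller the ion.
Nuclear charges: Al³⁺ (Z=13), Mg²⁺ (Z=12), Na⁺ (Z=11), F⁻ (Z=9), N³⁻ (Z=7).
Smallest to largest: Al³⁺ < Mg²⁺ < Na⁺ < F⁻ < N³⁻.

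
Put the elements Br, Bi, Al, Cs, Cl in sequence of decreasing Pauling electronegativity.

Cl > Br > Bi > Al > Cs

Al is in period 3, group 13; Cl is in period 3, group 17; Br is in period 4, group 17; Cs is in period 6, group 1; Bi is in period 6, group 15.
Electronegativity increases across a period and decreases down a group, tracking effective nuclear charge and atomic size.
These span different periods and groups, so the two trends combine.
Al > Cs: both effects reinforce here, so Al is clearly the higher of the two.
Bi > Al: period and group pull opposite ways; the across-period shift dominates (2.02 vs 1.61).
Br > Bi: relative to Bi, both the across-period and down-group shifts push Br's electronegativity up.
Cl > Br: Cl sits above Br in group 17, so the down-group effect alone puts Cl higher.
Approximate values (Pauling): Al 1.61, Cl 3.16, Br 2.96, Cs 0.79, Bi 2.02.
So from highest to lowest: Cl > Br > Bi > Al > Cs.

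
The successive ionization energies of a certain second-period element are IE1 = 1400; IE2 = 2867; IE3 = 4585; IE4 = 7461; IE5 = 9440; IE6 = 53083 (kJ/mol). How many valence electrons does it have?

5

Look for the largest jump between consecutive ionization energies: IE6/IE5 ≈ 5.6, far larger than any earlier ratio.
That jump marks the point where a core electron is being removed. So the atom has 5 valence electrons.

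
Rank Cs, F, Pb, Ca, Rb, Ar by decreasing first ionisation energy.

F > Ar > Pb > Ca > Rb > Cs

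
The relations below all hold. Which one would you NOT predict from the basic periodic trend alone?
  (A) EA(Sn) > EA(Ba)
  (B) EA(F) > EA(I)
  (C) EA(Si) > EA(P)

(C)

The general trend: electron affinity increases across a period and decreases down a group.
(A) Sn (period 5, group 14) vs Ba (period 6, group 2): the stated order agrees with the simple trend.
(B) F (period 2, group 17) vs I (period 5, group 17): the stated order agrees with the simple trend.
(C) Si (period 3, group 14) vs P (period 3, group 15): the stated order contradicts the simple trend.
The exception is (C): adding an electron to P's half-filled 3p³ is unfavourable, so Si (3p²) has the more exothermic EA.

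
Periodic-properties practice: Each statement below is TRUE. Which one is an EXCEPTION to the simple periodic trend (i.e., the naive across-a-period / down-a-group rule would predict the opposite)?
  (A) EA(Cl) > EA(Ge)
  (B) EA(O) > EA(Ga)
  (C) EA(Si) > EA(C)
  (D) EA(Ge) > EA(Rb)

(C)

The general trend: electron affinity increases across a period and decreases down a group.
(A) Cl (period 3, group 17) vs Ge (period 4, group 14): the stated order agrees with the simple trend.
(B) O (period 2, group 16) vs Ga (period 4, group 13): the stated order agrees with the simple trend.
(C) Si (period 3, group 14) vs C (period 2, group 14): the stated order contradicts the simple trend.
(D) Ge (period 4, group 14) vs Rb (period 5, group 1): the stated order agrees with the simple trend.
The exception is (C): Si's larger, more diffuse 3p orbitals accept an added electron slightly more readily than C's compact 2p.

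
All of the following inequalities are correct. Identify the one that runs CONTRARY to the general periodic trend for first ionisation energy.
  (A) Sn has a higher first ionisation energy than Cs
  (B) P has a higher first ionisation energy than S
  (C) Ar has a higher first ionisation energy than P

(B)

The general trend: first ionisation energy increases across a period and decreases down a group.
(A) Sn (period 5, group 14) vs Cs (period 6, group 1): the stated order agrees with the simple trend.
(B) P (period 3, group 15) vs S (period 3, group 16): the stated order contradicts the simple trend.
(C) Ar (period 3, group 18) vs P (period 3, group 15): the stated order agrees with the simple trend.
The exception is (B): S (3p⁴) ionizes more easily than half-filled P (3p³) because the paired 3p electron in S is pushed out by e⁻–e⁻ repulsion.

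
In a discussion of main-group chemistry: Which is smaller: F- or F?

Forming F- adds 1 electron to F. More electron–electron repulsion in the same shell, with unchanged nuclear charge, lets the cloud expand.
An anion is larger than its parent atom: F- > F.

F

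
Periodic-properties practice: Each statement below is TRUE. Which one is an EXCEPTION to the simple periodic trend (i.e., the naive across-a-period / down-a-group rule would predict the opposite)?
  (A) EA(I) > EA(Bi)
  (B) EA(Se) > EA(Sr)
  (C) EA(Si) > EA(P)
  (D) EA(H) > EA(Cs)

(C)

The general trend: electron affinity increases across a period and decreases down a group.
(A) I (period 5, group 17) vs Bi (period 6, group 15): the stated order agrees with the simple trend.
(B) Se (period 4, group 16) vs Sr (period 5, group 2): the stated order agrees with the simple trend.
(C) Si (period 3, group 14) vs P (period 3, group 15): the stated order contradicts the simple trend.
(D) H (period 1, group 1) vs Cs (period 6, group 1): the stated order agrees with the simple trend.
The exception is (C): adding an electron to P's half-filled 3p³ is unfavourable, so Si (3p²) has the more exothermic EA.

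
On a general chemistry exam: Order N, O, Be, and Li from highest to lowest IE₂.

Li > O > N > Be

After 1 electron has been removed, what remains? N⁺ still has 4 valence electrons; O⁺ still has 5 valence electrons; Be⁺ still has 1 valence electron; Li⁺ is the bare [He] core.
Breaking into a closed-shell core is much more expensive than removing a leftover valence electron — Li has the largest IE_2 here.
Valence configurations: N⁺ [He]2s²2p², O⁺ [He]2s²2p³, Be⁺ [He]2s¹.
Tabulated IE_2 (kJ/mol): N 2856, O 3388, Be 1757, Li 7298.
Putting it together, IE_2: Be < N < O < Li.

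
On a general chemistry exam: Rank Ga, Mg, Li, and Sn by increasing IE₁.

Li < Ga < Sn < Mg

Li is in period 2, group 1; Mg is in period 3, group 2; Ga is in period 4, group 13; Sn is in period 5, group 14.
First ionization energy rises across a period (greater Z_eff holds electrons more tightly) and falls down a group (valence electrons are farther from the nucleus).
These sit on a diagonal, where the across-period and down-group effects partly cancel.
Ga > Li: period and group pull opposite ways; the across-period shift dominates (579 vs 520 kJ/mol).
Sn > Ga: the two effects oppose for this pair; the across-period effect wins (709 vs 579 kJ/mol).
Mg > Sn: the two effects oppose for this pair; the down-group effect wins (738 vs 709 kJ/mol).
For reference (kJ/mol): Li 520, Mg 738, Ga 579, Sn 709.
So from lowest to highest: Li < Ga < Sn < Mg.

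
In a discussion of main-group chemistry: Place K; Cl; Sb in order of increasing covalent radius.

Cl is in period 3, group 17; K is in period 4, group 1; Sb is in period 5, group 15.
Radius decreases left→right (rising Z_eff, same n) and increases top→bottom (higher n).
Here both period and group differ, so the two effects have to be weighed against each other.
Sb > Cl: both effects reinforce here, so Sb is clearly the larger of the two.
K > Sb: period and group pull opposite ways; the across-period shift dominates (196 vs 140 pm).
Approximate values (pm): Cl 99, K 196, Sb 140.
So from smallest to largest: Cl < Sb < K.

Cl, Sb, K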